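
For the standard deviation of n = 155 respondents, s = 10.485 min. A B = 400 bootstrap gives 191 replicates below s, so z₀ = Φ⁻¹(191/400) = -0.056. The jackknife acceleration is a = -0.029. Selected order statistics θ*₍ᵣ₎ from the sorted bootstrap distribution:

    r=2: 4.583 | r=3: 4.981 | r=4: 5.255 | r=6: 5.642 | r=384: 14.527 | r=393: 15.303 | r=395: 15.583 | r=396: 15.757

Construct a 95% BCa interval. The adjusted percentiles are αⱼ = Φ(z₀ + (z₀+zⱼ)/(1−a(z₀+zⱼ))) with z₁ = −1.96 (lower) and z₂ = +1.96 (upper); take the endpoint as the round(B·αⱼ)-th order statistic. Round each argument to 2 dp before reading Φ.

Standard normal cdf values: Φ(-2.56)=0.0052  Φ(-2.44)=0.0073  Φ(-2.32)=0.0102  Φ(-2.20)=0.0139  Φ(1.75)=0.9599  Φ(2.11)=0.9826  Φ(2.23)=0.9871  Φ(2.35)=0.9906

(5.642, 14.527)

Lower: z₀ + z₁ = -0.056 + (-1.960) = -2.016; 1 − a(z₀+z₁) = 1 − (-0.029)(-2.016) = 0.9415; argument = -0.056 + (-2.016)/0.9415 = -2.1972 → -2.20.
α₁ = Φ(-2.20) = 0.0139; rank = round(400 × 0.0139) = 6; θ*₍6₎ = 5.642.
Upper: z₀ + z₂ = 1.904; 1 − a(z₀+z₂) = 1.0552; argument = 1.7484 → 1.75; α₂ = 0.9599; rank = 384; θ*₍384₎ = 14.527.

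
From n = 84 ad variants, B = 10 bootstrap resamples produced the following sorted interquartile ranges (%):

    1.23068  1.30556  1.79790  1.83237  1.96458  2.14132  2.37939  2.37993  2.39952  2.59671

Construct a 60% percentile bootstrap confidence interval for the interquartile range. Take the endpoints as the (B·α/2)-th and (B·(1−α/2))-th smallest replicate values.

α = 0.40; lower rank = 10 × 0.200 = 2; upper rank = 10 × 0.800 = 8.
The 2nd smallest replicate is 1.30556; the 8th is 2.37993.

(1.30556, 2.37993)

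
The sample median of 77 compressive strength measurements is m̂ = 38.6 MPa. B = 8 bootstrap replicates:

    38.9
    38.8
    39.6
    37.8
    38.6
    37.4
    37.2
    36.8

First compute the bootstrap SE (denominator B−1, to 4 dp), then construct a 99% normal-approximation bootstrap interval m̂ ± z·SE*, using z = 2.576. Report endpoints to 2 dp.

Mean of replicates = 38.1375; sum of squared deviations = 6.6988; SE* = √(6.6988/7) = 0.9782
Margin = 2.576 × 0.9782 = 2.520
Interval: 38.6 ± 2.520

(36.08, 41.12)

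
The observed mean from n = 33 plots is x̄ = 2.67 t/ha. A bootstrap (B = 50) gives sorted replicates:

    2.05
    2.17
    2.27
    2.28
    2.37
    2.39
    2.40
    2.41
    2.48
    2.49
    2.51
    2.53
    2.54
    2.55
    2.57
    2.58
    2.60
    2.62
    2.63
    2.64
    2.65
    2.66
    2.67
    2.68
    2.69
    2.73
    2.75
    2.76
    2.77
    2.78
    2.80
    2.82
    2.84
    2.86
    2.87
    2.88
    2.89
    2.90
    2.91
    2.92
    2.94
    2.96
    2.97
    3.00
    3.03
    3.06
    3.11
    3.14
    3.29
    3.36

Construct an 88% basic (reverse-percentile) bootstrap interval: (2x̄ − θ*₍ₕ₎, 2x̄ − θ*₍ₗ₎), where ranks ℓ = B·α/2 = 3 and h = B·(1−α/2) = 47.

Percentile endpoints at ranks 3 and 47: θ*₍3₎ = 2.27, θ*₍47₎ = 3.11.
Basic interval reflects these around x̄:
  lower = 2 × 2.67 − 3.11 = 2.23
  upper = 2 × 2.67 − 2.27 = 3.07

(2.23, 3.07)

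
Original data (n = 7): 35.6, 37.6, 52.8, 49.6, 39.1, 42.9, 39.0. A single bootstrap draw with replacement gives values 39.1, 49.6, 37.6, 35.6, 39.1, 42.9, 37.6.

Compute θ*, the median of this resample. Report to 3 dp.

θ* = 39.100

Sorted: 35.6, 37.6, 37.6, 39.1, 39.1, 42.9, 49.6
Median = middle value = 39.100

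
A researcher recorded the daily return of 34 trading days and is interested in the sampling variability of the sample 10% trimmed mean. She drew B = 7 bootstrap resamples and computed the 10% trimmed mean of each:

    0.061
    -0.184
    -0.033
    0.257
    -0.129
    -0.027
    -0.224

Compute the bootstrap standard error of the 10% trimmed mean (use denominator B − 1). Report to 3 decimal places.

SE* = 0.164

Bootstrap SE is the standard deviation of the 7 replicate 10% trimmed means.
Mean of replicates: (0.061 + (-0.184) + (-0.033) + 0.257 + (-0.129) + (-0.027) + (-0.224)) / 7 = -0.2790 / 7 = -0.0399
Sum of squared deviations: (+0.1009)² + (−0.1441)² + (+0.0069)² + (+0.2969)² + (−0.0891)² + (+0.0129)² + (−0.1841)² = 0.1611
Variance = 0.1611 / 6 = 0.0269
SE* = √0.0269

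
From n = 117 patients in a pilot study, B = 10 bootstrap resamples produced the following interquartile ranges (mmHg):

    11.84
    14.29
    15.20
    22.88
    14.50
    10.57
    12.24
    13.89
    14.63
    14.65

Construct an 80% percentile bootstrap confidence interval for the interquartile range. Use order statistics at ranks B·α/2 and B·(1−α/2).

Sorted replicates: 10.57, 11.84, 12.24, 13.89, 14.29, 14.50, 14.63, 14.65, 15.20, 22.88
α = 0.20; lower rank = 10 × 0.100 = 1; upper rank = 10 × 0.900 = 9.
The 1st smallest replicate is 10.57; the 9th is 15.20.

(10.57, 15.20)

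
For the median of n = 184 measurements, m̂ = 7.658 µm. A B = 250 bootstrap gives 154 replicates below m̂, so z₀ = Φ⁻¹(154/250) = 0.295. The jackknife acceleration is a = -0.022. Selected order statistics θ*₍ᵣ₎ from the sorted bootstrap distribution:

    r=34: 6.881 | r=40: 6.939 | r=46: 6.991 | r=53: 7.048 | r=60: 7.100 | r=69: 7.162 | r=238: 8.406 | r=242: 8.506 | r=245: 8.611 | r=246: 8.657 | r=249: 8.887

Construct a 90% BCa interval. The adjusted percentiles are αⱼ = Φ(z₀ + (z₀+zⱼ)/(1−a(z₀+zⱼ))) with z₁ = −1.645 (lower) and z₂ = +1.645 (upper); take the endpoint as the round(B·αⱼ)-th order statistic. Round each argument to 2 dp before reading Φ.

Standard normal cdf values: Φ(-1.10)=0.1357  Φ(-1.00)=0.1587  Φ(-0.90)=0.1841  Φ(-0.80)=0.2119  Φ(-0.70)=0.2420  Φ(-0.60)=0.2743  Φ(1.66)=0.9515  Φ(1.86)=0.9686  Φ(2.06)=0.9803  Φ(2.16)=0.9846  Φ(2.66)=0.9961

Lower: z₀ + z₁ = 0.295 + (-1.645) = -1.350; 1 − a(z₀+z₁) = 1 − (-0.022)(-1.350) = 0.9703; argument = 0.295 + (-1.350)/0.9703 = -1.0963 → -1.10.
α₁ = Φ(-1.10) = 0.1357; rank = round(250 × 0.1357) = 34; θ*₍34₎ = 6.881.
Upper: z₀ + z₂ = 1.940; 1 − a(z₀+z₂) = 1.0427; argument = 2.1556 → 2.16; α₂ = 0.9846; rank = 246; θ*₍246₎ = 8.657.

(6.881, 8.657)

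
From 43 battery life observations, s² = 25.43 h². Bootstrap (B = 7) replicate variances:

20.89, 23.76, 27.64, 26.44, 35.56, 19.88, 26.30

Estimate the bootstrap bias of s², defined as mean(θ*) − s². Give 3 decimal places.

mean(θ*) = (20.89 + 23.76 + 27.64 + 26.44 + 35.56 + 19.88 + 26.30) / 7 = 25.7814
bias = 25.7814 − 25.43

bias = +0.351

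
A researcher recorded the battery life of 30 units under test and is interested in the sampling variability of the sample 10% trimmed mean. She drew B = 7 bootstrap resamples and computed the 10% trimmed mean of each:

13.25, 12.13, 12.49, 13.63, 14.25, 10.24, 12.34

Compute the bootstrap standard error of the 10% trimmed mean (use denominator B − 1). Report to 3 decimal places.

SE* = 1.296

Bootstrap SE is the standard deviation of the 7 replicate 10% trimmed means.
Mean of replicates: (13.25 + 12.13 + 12.49 + 13.63 + 14.25 + 10.24 + 12.34) / 7 = 88.3300 / 7 = 12.6186
Sum of squared deviations: (+0.6314)² + (−0.4886)² + (−0.1286)² + (+1.0114)² + (+1.6314)² + (−2.3786)² + (−0.2786)² = 10.0737
Variance = 10.0737 / 6 = 1.6789
SE* = √1.6789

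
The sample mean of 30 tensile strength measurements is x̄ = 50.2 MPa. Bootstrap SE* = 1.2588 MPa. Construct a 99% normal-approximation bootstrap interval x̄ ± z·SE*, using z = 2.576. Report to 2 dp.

(46.96, 53.44)

Margin = 2.576 × 1.2588 = 3.243
Interval: 50.2 ± 3.243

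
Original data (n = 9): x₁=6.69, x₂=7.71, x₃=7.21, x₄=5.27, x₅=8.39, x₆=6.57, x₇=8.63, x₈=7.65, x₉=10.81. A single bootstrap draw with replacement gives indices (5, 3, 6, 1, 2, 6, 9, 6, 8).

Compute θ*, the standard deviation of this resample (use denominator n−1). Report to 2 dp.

θ* = 1.37

Resample values: 8.39, 7.21, 6.57, 6.69, 7.71, 6.57, 10.81, 6.57, 7.65.
Mean = 7.5744; sum of squared deviations = 15.0998
s² = 15.0998 / 8 = 1.8875
s = √1.8875 = 1.37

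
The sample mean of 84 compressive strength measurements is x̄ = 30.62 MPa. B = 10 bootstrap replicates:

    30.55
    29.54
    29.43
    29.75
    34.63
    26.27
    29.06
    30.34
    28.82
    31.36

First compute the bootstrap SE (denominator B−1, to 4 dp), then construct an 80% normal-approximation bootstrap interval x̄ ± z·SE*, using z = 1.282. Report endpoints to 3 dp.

(27.901, 33.339)

Mean of replicates = 29.9750; sum of squared deviations = 40.4863; SE* = √(40.4863/9) = 2.1210
Margin = 1.282 × 2.1210 = 2.7191
Interval: 30.62 ± 2.7191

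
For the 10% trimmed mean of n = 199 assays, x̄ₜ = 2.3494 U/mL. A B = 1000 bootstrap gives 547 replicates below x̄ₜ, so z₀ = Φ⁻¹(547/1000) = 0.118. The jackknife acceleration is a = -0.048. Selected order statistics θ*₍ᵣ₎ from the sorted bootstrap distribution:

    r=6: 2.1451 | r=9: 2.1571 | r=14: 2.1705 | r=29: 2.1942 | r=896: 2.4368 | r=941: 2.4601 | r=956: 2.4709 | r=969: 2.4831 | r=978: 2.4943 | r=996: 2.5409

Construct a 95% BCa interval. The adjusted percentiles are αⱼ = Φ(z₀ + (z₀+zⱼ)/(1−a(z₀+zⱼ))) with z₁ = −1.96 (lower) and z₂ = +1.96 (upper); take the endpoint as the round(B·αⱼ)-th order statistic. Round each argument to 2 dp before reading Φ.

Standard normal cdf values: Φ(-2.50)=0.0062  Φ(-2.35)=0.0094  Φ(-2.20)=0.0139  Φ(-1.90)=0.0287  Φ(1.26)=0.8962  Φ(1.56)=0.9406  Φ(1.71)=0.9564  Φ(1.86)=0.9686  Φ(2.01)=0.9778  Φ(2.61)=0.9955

Lower: z₀ + z₁ = 0.118 + (-1.960) = -1.842; 1 − a(z₀+z₁) = 1 − (-0.048)(-1.842) = 0.9116; argument = 0.118 + (-1.842)/0.9116 = -1.9027 → -1.90.
α₁ = Φ(-1.90) = 0.0287; rank = round(1000 × 0.0287) = 29; θ*₍29₎ = 2.1942.
Upper: z₀ + z₂ = 2.078; 1 − a(z₀+z₂) = 1.0997; argument = 2.0075 → 2.01; α₂ = 0.9778; rank = 978; θ*₍978₎ = 2.4943.

(2.1942, 2.4943)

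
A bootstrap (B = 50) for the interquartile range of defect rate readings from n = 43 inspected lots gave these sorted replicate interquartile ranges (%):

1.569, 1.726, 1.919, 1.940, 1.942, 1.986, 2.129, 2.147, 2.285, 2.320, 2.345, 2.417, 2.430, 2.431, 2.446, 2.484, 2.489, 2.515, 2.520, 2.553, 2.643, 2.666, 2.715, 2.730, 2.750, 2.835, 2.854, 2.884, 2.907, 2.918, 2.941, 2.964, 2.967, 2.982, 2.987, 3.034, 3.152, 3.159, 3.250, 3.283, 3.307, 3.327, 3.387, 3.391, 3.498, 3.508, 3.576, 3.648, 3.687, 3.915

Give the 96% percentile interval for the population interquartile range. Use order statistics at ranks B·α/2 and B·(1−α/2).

(1.569, 3.687)

α = 0.04; lower rank = 50 × 0.020 = 1; upper rank = 50 × 0.980 = 49.
The 1st smallest replicate is 1.569; the 49th is 3.687.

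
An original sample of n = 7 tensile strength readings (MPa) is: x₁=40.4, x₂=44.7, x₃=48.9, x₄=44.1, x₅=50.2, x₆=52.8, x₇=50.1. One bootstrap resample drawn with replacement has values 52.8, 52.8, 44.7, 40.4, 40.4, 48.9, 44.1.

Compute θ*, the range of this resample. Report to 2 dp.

θ* = 12.40

Range = 52.8 − 40.4 = 12.40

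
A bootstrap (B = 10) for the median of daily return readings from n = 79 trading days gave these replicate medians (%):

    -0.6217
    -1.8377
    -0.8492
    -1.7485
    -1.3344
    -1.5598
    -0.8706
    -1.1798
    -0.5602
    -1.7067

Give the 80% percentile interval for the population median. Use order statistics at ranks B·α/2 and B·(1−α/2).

(-1.8377, -0.6217)

Sorted replicates: -1.8377, -1.7485, -1.7067, -1.5598, -1.3344, -1.1798, -0.8706, -0.8492, -0.6217, -0.5602
α = 0.20; lower rank = 10 × 0.100 = 1; upper rank = 10 × 0.900 = 9.
The 1st smallest replicate is -1.8377; the 9th is -0.6217.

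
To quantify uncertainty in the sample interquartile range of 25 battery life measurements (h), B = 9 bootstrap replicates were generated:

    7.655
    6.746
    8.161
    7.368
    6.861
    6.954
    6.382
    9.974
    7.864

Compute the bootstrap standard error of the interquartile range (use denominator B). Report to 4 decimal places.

Bootstrap SE is the standard deviation of the 9 replicate interquartile ranges.
Mean of replicates: (7.655 + 6.746 + 8.161 + 7.368 + 6.861 + 6.954 + 6.382 + 9.974 + 7.864) / 9 = 67.96500 / 9 = 7.55167
Sum of squared deviations: (+0.10333)² + (−0.80567)² + (+0.60933)² + (−0.18367)² + (−0.69067)² + (−0.59767)² + (−1.16967)² + (+2.42233)² + (+0.31233)² = 9.23239
Variance = 9.23239 / 9 = 1.02582
SE* = √1.02582

SE* = 1.0128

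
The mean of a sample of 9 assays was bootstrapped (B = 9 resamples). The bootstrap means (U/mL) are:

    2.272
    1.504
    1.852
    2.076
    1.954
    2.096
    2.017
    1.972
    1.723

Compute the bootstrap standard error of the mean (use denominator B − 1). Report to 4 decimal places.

Bootstrap SE is the standard deviation of the 9 replicate means.
Mean of replicates: (2.272 + 1.504 + 1.852 + 2.076 + 1.954 + 2.096 + 2.017 + 1.972 + 1.723) / 9 = 17.46600 / 9 = 1.94067
Sum of squared deviations: (+0.33133)² + (−0.43667)² + (−0.08867)² + (+0.13533)² + (+0.01333)² + (+0.15533)² + (+0.07633)² + (+0.03133)² + (−0.21767)² = 0.40513
Variance = 0.40513 / 8 = 0.05064
SE* = √0.05064

SE* = 0.2250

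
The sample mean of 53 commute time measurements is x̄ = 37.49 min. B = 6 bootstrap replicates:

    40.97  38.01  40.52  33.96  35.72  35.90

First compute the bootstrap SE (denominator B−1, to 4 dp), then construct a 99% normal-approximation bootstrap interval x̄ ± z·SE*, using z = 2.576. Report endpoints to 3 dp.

(30.233, 44.747)

Mean of replicates = 37.5133; sum of squared deviations = 39.6803; SE* = √(39.6803/5) = 2.8171
Margin = 2.576 × 2.8171 = 7.2568
Interval: 37.49 ± 7.2568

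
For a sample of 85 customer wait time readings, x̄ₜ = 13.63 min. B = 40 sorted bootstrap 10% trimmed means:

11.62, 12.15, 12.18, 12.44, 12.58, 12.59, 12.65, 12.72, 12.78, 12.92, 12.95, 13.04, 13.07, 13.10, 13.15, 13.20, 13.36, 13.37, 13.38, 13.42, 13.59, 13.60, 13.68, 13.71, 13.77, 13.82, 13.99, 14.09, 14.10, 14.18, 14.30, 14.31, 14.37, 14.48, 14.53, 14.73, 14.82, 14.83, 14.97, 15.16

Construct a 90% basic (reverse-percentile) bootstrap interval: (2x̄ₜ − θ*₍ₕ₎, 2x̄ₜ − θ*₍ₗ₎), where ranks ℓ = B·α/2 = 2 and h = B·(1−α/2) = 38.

(12.43, 15.11)

Percentile endpoints at ranks 2 and 38: θ*₍2₎ = 12.15, θ*₍38₎ = 14.83.
Basic interval reflects these around x̄ₜ:
  lower = 2 × 13.63 − 14.83 = 12.43
  upper = 2 × 13.63 − 12.15 = 15.11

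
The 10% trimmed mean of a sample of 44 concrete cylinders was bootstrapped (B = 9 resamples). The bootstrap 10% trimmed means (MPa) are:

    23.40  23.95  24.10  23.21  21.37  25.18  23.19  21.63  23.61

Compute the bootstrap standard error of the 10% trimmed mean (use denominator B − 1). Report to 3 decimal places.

SE* = 1.185

Bootstrap SE is the standard deviation of the 9 replicate 10% trimmed means.
Mean of replicates: (23.40 + 23.95 + 24.10 + 23.21 + 21.37 + 25.18 + 23.19 + 21.63 + 23.61) / 9 = 209.6400 / 9 = 23.2933
Sum of squared deviations: (+0.1067)² + (+0.6567)² + (+0.8067)² + (−0.0833)² + (−1.9233)² + (+1.8867)² + (−0.1033)² + (−1.6633)² + (+0.3167)² = 11.2366
Variance = 11.2366 / 8 = 1.4046
SE* = √1.4046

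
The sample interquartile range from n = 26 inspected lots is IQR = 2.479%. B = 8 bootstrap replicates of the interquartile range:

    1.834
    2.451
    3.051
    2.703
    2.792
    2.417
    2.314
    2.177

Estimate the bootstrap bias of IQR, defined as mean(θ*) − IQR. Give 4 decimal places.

bias = −0.0116

mean(θ*) = (1.834 + 2.451 + 3.051 + 2.703 + 2.792 + 2.417 + 2.314 + 2.177) / 8 = 2.46738
bias = 2.46738 − 2.479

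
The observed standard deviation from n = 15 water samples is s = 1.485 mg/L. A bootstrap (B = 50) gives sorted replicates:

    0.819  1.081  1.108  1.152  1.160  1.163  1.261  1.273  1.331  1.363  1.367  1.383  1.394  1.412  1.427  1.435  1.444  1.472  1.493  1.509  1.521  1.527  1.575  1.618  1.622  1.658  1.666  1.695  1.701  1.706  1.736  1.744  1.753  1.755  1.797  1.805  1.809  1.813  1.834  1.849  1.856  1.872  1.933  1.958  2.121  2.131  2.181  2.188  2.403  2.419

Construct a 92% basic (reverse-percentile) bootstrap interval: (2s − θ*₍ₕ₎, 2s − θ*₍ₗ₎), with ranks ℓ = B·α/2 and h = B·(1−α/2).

(0.782, 1.889)

Percentile endpoints at ranks 2 and 48: θ*₍2₎ = 1.081, θ*₍48₎ = 2.188.
Basic interval reflects these around s:
  lower = 2 × 1.485 − 2.188 = 0.782
  upper = 2 × 1.485 − 1.081 = 1.889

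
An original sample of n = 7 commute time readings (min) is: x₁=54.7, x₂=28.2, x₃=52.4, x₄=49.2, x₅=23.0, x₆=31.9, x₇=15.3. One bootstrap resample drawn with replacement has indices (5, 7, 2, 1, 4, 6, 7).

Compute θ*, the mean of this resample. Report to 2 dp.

Resample values: 23.0, 15.3, 28.2, 54.7, 49.2, 31.9, 15.3.
Mean = (23.0 + 15.3 + 28.2 + 54.7 + 49.2 + 31.9 + 15.3) / 7 = 217.60 / 7 = 31.09

θ* = 31.09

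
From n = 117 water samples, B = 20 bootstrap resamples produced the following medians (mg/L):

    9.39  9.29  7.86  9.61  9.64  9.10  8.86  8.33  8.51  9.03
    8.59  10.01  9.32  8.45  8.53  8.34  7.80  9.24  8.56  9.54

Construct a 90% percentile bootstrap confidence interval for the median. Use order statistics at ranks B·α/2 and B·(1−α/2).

(7.80, 9.64)

Sorted replicates: 7.80, 7.86, 8.33, 8.34, 8.45, 8.51, 8.53, 8.56, 8.59, 8.86, 9.03, 9.10, 9.24, 9.29, 9.32, 9.39, 9.54, 9.61, 9.64, 10.01
α = 0.10; lower rank = 20 × 0.050 = 1; upper rank = 20 × 0.950 = 19.
The 1st smallest replicate is 7.80; the 19th is 9.64.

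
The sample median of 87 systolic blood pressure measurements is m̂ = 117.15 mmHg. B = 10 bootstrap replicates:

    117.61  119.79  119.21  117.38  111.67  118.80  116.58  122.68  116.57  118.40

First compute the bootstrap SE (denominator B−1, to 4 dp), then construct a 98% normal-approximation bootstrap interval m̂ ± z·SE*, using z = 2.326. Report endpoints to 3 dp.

Mean of replicates = 117.8690; sum of squared deviations = 71.8657; SE* = √(71.8657/9) = 2.8258
Margin = 2.326 × 2.8258 = 6.5728
Interval: 117.15 ± 6.5728

(110.577, 123.723)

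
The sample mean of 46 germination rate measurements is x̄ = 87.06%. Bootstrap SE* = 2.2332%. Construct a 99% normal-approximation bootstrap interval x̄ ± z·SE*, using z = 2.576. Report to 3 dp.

(81.307, 92.813)

Margin = 2.576 × 2.2332 = 5.7527
Interval: 87.06 ± 5.7527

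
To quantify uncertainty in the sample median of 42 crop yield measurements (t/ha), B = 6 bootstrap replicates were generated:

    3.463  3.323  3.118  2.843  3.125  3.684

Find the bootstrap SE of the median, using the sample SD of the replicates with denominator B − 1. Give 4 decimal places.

Bootstrap SE is the standard deviation of the 6 replicate medians.
Mean of replicates: (3.463 + 3.323 + 3.118 + 2.843 + 3.125 + 3.684) / 6 = 19.55600 / 6 = 3.25933
Sum of squared deviations: (+0.20367)² + (+0.06367)² + (−0.14133)² + (−0.41633)² + (−0.13433)² + (+0.42467)² = 0.43723
Variance = 0.43723 / 5 = 0.08745
SE* = √0.08745

SE* = 0.2957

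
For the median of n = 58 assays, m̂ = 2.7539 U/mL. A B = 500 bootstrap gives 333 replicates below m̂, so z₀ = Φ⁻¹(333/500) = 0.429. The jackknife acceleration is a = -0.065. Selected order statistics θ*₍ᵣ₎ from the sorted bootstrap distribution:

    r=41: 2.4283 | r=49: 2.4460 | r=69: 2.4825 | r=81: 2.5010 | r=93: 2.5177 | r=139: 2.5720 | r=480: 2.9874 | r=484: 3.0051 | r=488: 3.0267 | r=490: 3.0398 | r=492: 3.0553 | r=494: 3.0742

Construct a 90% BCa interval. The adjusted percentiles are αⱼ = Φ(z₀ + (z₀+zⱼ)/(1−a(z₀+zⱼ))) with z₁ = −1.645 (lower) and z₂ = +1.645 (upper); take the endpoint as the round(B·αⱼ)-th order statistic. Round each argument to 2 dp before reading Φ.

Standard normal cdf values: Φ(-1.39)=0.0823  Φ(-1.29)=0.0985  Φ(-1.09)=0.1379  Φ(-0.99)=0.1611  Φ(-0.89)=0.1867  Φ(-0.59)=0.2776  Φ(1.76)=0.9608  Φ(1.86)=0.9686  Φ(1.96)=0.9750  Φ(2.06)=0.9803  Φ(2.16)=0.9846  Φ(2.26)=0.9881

(2.5177, 3.0742)

Lower: z₀ + z₁ = 0.429 + (-1.645) = -1.216; 1 − a(z₀+z₁) = 1 − (-0.065)(-1.216) = 0.9210; argument = 0.429 + (-1.216)/0.9210 = -0.8914 → -0.89.
α₁ = Φ(-0.89) = 0.1867; rank = round(500 × 0.1867) = 93; θ*₍93₎ = 2.5177.
Upper: z₀ + z₂ = 2.074; 1 − a(z₀+z₂) = 1.1348; argument = 2.2566 → 2.26; α₂ = 0.9881; rank = 494; θ*₍494₎ = 3.0742.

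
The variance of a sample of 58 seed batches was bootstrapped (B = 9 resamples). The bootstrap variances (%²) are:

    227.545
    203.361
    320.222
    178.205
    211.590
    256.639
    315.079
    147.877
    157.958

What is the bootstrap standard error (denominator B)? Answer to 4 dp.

Bootstrap SE is the standard deviation of the 9 replicate variances.
Mean of replicates: (227.545 + 203.361 + 320.222 + 178.205 + 211.590 + 256.639 + 315.079 + 147.877 + 157.958) / 9 = 2018.47600 / 9 = 224.27511
Sum of squared deviations: (+3.26989)² + (−20.91411)² + (+95.94689)² + (−46.07011)² + (−12.68511)² + (+32.36389)² + (+90.80389)² + (−76.39811)² + (−66.31711)² = 31464.66303
Variance = 31464.66303 / 9 = 3496.07367
SE* = √3496.07367

SE* = 59.1276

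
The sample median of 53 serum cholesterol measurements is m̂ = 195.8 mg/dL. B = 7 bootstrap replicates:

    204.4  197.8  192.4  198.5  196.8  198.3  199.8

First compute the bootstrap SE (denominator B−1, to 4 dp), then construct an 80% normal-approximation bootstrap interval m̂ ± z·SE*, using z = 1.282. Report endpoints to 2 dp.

Mean of replicates = 198.2857; sum of squared deviations = 76.8086; SE* = √(76.8086/6) = 3.5779
Margin = 1.282 × 3.5779 = 4.587
Interval: 195.8 ± 4.587

(191.21, 200.39)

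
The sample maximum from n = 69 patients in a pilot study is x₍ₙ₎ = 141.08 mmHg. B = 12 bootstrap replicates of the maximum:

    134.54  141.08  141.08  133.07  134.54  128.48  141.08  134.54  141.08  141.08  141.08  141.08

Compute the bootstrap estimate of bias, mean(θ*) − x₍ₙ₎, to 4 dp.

bias = −3.3525

mean(θ*) = (134.54 + 141.08 + 141.08 + 133.07 + 134.54 + 128.48 + 141.08 + 134.54 + 141.08 + 141.08 + 141.08 + 141.08) / 12 = 137.72750
bias = 137.72750 − 141.08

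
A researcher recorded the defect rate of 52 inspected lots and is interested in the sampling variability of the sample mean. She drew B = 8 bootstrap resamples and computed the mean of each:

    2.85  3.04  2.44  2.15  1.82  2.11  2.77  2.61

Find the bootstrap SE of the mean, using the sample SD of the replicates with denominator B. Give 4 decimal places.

Bootstrap SE is the standard deviation of the 8 replicate means.
Mean of replicates: (2.85 + 3.04 + 2.44 + 2.15 + 1.82 + 2.11 + 2.77 + 2.61) / 8 = 19.79000 / 8 = 2.47375
Sum of squared deviations: (+0.37625)² + (+0.56625)² + (−0.03375)² + (−0.32375)² + (−0.65375)² + (−0.36375)² + (+0.29625)² + (+0.13625)² = 1.23419
Variance = 1.23419 / 8 = 0.15427
SE* = √0.15427

SE* = 0.3928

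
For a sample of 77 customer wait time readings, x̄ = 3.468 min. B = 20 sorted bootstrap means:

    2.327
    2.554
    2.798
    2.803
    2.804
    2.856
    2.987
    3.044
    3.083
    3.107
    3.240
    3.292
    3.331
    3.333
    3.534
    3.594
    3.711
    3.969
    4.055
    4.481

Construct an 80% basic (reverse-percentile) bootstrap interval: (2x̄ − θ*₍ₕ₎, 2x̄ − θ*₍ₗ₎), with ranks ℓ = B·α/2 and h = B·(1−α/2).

(2.967, 4.382)

Percentile endpoints at ranks 2 and 18: θ*₍2₎ = 2.554, θ*₍18₎ = 3.969.
Basic interval reflects these around x̄:
  lower = 2 × 3.468 − 3.969 = 2.967
  upper = 2 × 3.468 − 2.554 = 4.382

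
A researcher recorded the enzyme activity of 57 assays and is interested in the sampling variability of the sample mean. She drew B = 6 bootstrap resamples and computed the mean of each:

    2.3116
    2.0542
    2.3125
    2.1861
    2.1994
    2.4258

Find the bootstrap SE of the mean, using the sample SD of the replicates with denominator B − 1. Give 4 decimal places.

Bootstrap SE is the standard deviation of the 6 replicate means.
Mean of replicates: (2.3116 + 2.0542 + 2.3125 + 2.1861 + 2.1994 + 2.4258) / 6 = 13.48960 / 6 = 2.24827
Sum of squared deviations: (+0.06333)² + (−0.19407)² + (+0.06423)² + (−0.06217)² + (−0.04887)² + (+0.17753)² = 0.08357
Variance = 0.08357 / 5 = 0.01671
SE* = √0.01671

SE* = 0.1293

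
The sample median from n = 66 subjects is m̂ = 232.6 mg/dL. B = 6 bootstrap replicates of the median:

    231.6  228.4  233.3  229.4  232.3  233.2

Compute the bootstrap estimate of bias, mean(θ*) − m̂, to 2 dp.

bias = −1.23

mean(θ*) = (231.6 + 228.4 + 233.3 + 229.4 + 232.3 + 233.2) / 6 = 231.367
bias = 231.367 − 232.6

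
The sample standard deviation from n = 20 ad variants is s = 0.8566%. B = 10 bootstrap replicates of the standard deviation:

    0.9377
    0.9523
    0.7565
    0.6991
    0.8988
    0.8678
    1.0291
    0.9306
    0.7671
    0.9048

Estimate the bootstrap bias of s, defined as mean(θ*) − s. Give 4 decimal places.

mean(θ*) = (0.9377 + 0.9523 + 0.7565 + 0.6991 + 0.8988 + 0.8678 + 1.0291 + 0.9306 + 0.7671 + 0.9048) / 10 = 0.87438
bias = 0.87438 − 0.8566

bias = +0.0178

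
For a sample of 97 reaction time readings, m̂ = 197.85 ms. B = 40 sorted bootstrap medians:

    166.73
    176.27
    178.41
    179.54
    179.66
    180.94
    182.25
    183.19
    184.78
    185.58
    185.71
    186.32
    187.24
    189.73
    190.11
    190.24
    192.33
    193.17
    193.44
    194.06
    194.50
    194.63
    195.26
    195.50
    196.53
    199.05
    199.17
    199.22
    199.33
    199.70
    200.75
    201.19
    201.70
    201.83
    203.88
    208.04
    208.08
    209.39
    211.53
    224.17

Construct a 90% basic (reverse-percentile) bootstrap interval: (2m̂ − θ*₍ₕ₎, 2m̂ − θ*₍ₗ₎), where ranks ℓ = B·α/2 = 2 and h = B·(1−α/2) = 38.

(186.31, 219.43)

Percentile endpoints at ranks 2 and 38: θ*₍2₎ = 176.27, θ*₍38₎ = 209.39.
Basic interval reflects these around m̂:
  lower = 2 × 197.85 − 209.39 = 186.31
  upper = 2 × 197.85 − 176.27 = 219.43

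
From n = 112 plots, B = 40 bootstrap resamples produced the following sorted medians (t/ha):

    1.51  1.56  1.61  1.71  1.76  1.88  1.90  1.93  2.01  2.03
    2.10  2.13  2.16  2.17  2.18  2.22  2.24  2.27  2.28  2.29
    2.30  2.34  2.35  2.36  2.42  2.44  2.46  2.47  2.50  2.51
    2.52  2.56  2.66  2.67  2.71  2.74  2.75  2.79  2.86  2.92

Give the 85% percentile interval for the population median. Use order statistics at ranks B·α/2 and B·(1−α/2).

α = 0.15; lower rank = 40 × 0.075 = 3; upper rank = 40 × 0.925 = 37.
The 3rd smallest replicate is 1.61; the 37th is 2.75.

(1.61, 2.75)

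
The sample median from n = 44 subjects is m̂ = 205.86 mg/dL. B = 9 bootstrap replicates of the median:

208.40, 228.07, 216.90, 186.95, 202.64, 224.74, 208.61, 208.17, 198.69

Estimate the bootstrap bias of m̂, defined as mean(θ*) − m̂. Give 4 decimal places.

mean(θ*) = (208.40 + 228.07 + 216.90 + 186.95 + 202.64 + 224.74 + 208.61 + 208.17 + 198.69) / 9 = 209.24111
bias = 209.24111 − 205.86

bias = +3.3811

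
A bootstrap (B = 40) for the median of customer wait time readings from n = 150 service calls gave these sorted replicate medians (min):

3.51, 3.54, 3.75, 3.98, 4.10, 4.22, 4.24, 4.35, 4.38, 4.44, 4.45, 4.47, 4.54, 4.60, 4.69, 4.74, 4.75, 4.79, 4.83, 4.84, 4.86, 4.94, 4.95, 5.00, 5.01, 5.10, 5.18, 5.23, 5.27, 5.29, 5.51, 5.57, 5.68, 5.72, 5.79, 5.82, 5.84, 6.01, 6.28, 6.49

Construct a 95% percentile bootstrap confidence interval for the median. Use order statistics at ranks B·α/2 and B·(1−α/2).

α = 0.05; lower rank = 40 × 0.025 = 1; upper rank = 40 × 0.975 = 39.
The 1st smallest replicate is 3.51; the 39th is 6.28.

(3.51, 6.28)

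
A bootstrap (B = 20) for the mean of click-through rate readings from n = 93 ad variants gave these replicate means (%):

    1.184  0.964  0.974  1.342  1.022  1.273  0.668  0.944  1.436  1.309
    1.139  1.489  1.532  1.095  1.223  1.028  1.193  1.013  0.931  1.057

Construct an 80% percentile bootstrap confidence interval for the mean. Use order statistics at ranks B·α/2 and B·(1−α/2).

(0.931, 1.436)

Sorted replicates: 0.668, 0.931, 0.944, 0.964, 0.974, 1.013, 1.022, 1.028, 1.057, 1.095, 1.139, 1.184, 1.193, 1.223, 1.273, 1.309, 1.342, 1.436, 1.489, 1.532
α = 0.20; lower rank = 20 × 0.100 = 2; upper rank = 20 × 0.900 = 18.
The 2nd smallest replicate is 0.931; the 18th is 1.436.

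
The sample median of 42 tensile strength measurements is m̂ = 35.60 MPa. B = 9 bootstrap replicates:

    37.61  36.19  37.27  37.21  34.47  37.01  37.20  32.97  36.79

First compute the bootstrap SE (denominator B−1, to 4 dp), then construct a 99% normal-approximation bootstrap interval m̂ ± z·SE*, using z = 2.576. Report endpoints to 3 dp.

(31.579, 39.621)

Mean of replicates = 36.3022; sum of squared deviations = 19.4892; SE* = √(19.4892/8) = 1.5608
Margin = 2.576 × 1.5608 = 4.0206
Interval: 35.60 ± 4.0206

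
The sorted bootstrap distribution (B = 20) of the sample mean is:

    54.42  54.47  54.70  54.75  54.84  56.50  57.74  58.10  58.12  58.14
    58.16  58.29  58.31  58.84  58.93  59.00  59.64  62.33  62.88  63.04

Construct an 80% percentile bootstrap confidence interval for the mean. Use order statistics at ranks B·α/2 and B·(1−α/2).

α = 0.20; lower rank = 20 × 0.100 = 2; upper rank = 20 × 0.900 = 18.
The 2nd smallest replicate is 54.47; the 18th is 62.33.

(54.47, 62.33)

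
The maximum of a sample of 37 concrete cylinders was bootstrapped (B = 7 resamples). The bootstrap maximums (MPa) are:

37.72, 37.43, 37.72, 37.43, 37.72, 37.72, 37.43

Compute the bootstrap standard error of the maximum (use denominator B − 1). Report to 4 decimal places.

SE* = 0.1550

Bootstrap SE is the standard deviation of the 7 replicate maximums.
Mean of replicates: (37.72 + 37.43 + 37.72 + 37.43 + 37.72 + 37.72 + 37.43) / 7 = 263.17000 / 7 = 37.59571
Sum of squared deviations: (+0.12429)² + (−0.16571)² + (+0.12429)² + (−0.16571)² + (+0.12429)² + (+0.12429)² + (−0.16571)² = 0.14417
Variance = 0.14417 / 6 = 0.02403
SE* = √0.02403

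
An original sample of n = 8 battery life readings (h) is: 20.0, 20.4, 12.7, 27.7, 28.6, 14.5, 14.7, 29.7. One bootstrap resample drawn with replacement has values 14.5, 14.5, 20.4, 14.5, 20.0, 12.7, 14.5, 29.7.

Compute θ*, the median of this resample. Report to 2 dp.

θ* = 14.50

Sorted: 12.7, 14.5, 14.5, 14.5, 14.5, 20.0, 20.4, 29.7
Median = average of the two middle values = 14.50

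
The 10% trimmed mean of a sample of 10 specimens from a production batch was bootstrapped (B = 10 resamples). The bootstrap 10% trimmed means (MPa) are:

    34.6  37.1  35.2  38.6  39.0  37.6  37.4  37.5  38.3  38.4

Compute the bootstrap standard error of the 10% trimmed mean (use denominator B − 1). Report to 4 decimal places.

SE* = 1.4384

Bootstrap SE is the standard deviation of the 10 replicate 10% trimmed means.
Mean of replicates: (34.6 + 37.1 + 35.2 + 38.6 + 39.0 + 37.6 + 37.4 + 37.5 + 38.3 + 38.4) / 10 = 373.70000 / 10 = 37.37000
Sum of squared deviations: (−2.77000)² + (−0.27000)² + (−2.17000)² + (+1.23000)² + (+1.63000)² + (+0.23000)² + (+0.03000)² + (+0.13000)² + (+0.93000)² + (+1.03000)² = 18.62100
Variance = 18.62100 / 9 = 2.06900
SE* = √2.06900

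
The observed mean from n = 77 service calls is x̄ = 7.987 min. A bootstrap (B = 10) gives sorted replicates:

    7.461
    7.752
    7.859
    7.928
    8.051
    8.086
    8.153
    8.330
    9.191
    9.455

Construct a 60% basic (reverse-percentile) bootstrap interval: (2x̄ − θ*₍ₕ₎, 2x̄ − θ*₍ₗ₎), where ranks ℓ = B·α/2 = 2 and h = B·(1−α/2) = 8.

Percentile endpoints at ranks 2 and 8: θ*₍2₎ = 7.752, θ*₍8₎ = 8.330.
Basic interval reflects these around x̄:
  lower = 2 × 7.987 − 8.330 = 7.644
  upper = 2 × 7.987 − 7.752 = 8.222

(7.644, 8.222)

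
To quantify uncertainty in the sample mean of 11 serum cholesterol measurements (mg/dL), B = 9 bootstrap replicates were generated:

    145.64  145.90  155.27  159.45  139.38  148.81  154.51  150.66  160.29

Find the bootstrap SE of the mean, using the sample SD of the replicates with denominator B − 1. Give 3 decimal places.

Bootstrap SE is the standard deviation of the 9 replicate means.
Mean of replicates: (145.64 + 145.90 + 155.27 + 159.45 + 139.38 + 148.81 + 154.51 + 150.66 + 160.29) / 9 = 1359.9100 / 9 = 151.1011
Sum of squared deviations: (−5.4611)² + (−5.2011)² + (+4.1689)² + (+8.3489)² + (−11.7211)² + (−2.2911)² + (+3.4089)² + (−0.4411)² + (+9.1889)² = 382.8433
Variance = 382.8433 / 8 = 47.8554
SE* = √47.8554

SE* = 6.918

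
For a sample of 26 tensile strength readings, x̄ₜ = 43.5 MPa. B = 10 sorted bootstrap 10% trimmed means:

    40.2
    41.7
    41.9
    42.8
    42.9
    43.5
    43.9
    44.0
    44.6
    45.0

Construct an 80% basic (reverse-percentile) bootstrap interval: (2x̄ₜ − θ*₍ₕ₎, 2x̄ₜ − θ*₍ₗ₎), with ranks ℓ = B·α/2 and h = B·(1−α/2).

Percentile endpoints at ranks 1 and 9: θ*₍1₎ = 40.2, θ*₍9₎ = 44.6.
Basic interval reflects these around x̄ₜ:
  lower = 2 × 43.5 − 44.6 = 42.4
  upper = 2 × 43.5 − 40.2 = 46.8

(42.4, 46.8)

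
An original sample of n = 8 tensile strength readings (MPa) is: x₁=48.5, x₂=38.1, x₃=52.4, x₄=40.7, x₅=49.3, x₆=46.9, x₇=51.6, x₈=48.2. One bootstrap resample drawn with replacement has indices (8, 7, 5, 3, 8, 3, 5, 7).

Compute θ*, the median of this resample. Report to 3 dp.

Resample values: 48.2, 51.6, 49.3, 52.4, 48.2, 52.4, 49.3, 51.6.
Sorted: 48.2, 48.2, 49.3, 49.3, 51.6, 51.6, 52.4, 52.4
Median = average of the two middle values = 50.450

θ* = 50.450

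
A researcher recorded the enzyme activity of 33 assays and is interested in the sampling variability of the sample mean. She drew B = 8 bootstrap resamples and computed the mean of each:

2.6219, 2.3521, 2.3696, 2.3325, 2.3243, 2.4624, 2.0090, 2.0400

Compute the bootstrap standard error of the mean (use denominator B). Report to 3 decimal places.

Bootstrap SE is the standard deviation of the 8 replicate means.
Mean of replicates: (2.6219 + 2.3521 + 2.3696 + 2.3325 + 2.3243 + 2.4624 + 2.0090 + 2.0400) / 8 = 18.51180 / 8 = 2.31398
Sum of squared deviations: (+0.30793)² + (+0.03812)² + (+0.05563)² + (+0.01852)² + (+0.01032)² + (+0.14843)² + (−0.30498)² + (−0.27398)² = 0.28992
Variance = 0.28992 / 8 = 0.03624
SE* = √0.03624

SE* = 0.190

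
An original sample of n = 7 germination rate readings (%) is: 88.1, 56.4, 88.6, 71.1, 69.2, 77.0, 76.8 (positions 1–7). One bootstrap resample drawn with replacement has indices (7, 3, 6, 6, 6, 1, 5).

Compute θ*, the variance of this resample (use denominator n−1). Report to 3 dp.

Resample values: 76.8, 88.6, 77.0, 77.0, 77.0, 88.1, 69.2.
Mean = 79.1000; sum of squared deviations = 287.7800
s² = 287.7800 / 6 = 47.9633

θ* = 47.963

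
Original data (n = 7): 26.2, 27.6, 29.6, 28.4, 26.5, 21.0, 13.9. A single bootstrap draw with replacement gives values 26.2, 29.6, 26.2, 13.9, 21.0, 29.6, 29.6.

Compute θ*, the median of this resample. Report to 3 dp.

Sorted: 13.9, 21.0, 26.2, 26.2, 29.6, 29.6, 29.6
Median = middle value = 26.200

θ* = 26.200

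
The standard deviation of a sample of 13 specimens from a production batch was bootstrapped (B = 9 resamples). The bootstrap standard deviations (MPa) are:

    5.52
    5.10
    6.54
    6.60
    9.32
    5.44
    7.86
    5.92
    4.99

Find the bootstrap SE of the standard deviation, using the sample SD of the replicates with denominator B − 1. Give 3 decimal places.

Bootstrap SE is the standard deviation of the 9 replicate standard deviations.
Mean of replicates: (5.52 + 5.10 + 6.54 + 6.60 + 9.32 + 5.44 + 7.86 + 5.92 + 4.99) / 9 = 57.2900 / 9 = 6.3656
Sum of squared deviations: (−0.8456)² + (−1.2656)² + (+0.1744)² + (+0.2344)² + (+2.9544)² + (−0.9256)² + (+1.4944)² + (−0.4456)² + (−1.3756)² = 16.3114
Variance = 16.3114 / 8 = 2.0389
SE* = √2.0389

SE* = 1.428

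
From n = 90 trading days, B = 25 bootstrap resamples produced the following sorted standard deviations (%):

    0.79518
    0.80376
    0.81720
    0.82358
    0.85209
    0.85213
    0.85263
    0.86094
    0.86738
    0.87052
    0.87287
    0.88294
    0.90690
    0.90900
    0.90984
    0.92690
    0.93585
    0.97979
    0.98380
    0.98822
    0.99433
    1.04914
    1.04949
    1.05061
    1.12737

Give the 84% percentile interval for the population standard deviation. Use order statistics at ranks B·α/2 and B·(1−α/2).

α = 0.16; lower rank = 25 × 0.080 = 2; upper rank = 25 × 0.920 = 23.
The 2nd smallest replicate is 0.80376; the 23rd is 1.04949.

(0.80376, 1.04949)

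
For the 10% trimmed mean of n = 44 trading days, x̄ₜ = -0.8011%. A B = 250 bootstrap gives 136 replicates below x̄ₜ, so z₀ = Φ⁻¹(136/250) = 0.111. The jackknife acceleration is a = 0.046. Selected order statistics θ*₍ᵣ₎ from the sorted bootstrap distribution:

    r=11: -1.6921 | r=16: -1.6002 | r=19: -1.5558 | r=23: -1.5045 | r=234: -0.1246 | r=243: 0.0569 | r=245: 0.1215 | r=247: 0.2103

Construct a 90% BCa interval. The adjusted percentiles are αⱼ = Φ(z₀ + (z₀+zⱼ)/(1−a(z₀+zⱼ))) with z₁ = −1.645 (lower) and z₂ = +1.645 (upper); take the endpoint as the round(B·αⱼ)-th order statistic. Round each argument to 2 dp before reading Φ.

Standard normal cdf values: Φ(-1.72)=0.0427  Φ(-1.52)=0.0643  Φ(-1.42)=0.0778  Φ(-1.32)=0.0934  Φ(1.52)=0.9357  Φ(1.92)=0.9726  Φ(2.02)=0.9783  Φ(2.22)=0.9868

Lower: z₀ + z₁ = 0.111 + (-1.645) = -1.534; 1 − a(z₀+z₁) = 1 − (0.046)(-1.534) = 1.0706; argument = 0.111 + (-1.534)/1.0706 = -1.3219 → -1.32.
α₁ = Φ(-1.32) = 0.0934; rank = round(250 × 0.0934) = 23; θ*₍23₎ = -1.5045.
Upper: z₀ + z₂ = 1.756; 1 − a(z₀+z₂) = 0.9192; argument = 2.0213 → 2.02; α₂ = 0.9783; rank = 245; θ*₍245₎ = 0.1215.

(-1.5045, 0.1215)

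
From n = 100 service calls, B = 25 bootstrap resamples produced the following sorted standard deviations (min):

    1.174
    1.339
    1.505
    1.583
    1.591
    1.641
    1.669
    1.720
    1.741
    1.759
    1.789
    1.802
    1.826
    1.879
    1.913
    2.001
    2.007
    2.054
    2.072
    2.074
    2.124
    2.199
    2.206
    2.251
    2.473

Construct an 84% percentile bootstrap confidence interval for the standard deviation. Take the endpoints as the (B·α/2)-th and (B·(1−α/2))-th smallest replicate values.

(1.339, 2.206)

α = 0.16; lower rank = 25 × 0.080 = 2; upper rank = 25 × 0.920 = 23.
The 2nd smallest replicate is 1.339; the 23rd is 2.206.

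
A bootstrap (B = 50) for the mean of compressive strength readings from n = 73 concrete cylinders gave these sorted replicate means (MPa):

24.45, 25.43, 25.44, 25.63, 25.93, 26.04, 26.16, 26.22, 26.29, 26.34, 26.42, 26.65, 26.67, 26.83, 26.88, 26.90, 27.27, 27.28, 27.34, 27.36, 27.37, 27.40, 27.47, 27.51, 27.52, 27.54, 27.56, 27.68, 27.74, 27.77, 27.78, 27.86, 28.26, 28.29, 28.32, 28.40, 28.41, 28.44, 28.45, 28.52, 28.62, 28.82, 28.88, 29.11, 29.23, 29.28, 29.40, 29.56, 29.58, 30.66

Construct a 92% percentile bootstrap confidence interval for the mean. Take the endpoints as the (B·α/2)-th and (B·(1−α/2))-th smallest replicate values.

(25.43, 29.56)

α = 0.08; lower rank = 50 × 0.040 = 2; upper rank = 50 × 0.960 = 48.
The 2nd smallest replicate is 25.43; the 48th is 29.56.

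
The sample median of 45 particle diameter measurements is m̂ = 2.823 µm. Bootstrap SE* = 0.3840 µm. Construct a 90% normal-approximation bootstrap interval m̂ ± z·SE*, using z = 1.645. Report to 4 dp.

Margin = 1.645 × 0.3840 = 0.63168
Interval: 2.823 ± 0.63168

(2.1913, 3.4547)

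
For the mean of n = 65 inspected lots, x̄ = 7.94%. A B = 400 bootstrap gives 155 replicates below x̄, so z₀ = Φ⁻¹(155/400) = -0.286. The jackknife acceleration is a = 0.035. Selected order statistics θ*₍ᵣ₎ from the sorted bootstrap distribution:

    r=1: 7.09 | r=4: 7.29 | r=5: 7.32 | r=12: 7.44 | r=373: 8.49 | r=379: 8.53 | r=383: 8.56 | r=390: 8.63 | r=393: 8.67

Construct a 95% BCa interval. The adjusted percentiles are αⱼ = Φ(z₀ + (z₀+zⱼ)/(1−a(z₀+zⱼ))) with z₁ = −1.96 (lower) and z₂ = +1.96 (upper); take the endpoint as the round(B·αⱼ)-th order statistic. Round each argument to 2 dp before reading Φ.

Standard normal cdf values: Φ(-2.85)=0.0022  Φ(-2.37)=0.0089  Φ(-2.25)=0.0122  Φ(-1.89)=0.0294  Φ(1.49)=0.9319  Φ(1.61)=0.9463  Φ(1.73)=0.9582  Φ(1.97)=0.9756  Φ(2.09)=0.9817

(7.29, 8.49)

Lower: z₀ + z₁ = -0.286 + (-1.960) = -2.246; 1 − a(z₀+z₁) = 1 − (0.035)(-2.246) = 1.0786; argument = -0.286 + (-2.246)/1.0786 = -2.3683 → -2.37.
α₁ = Φ(-2.37) = 0.0089; rank = round(400 × 0.0089) = 4; θ*₍4₎ = 7.29.
Upper: z₀ + z₂ = 1.674; 1 − a(z₀+z₂) = 0.9414; argument = 1.4922 → 1.49; α₂ = 0.9319; rank = 373; θ*₍373₎ = 8.49.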